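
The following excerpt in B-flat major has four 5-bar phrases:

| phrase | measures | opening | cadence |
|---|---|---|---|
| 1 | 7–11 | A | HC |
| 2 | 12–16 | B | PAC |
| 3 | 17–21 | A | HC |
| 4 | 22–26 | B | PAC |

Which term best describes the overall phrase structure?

The cadence pattern HC–PAC–HC–PAC is weak–strong twice, and phrases 3–4 restate phrases 1–2: a period heard twice, not a double period (which would end weakly at phrase 2).

repeated period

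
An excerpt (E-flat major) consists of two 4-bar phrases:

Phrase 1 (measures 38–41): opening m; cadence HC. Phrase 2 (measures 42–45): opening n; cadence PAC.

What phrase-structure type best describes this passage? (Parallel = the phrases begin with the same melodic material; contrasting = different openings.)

contrasting period

Phrase 1 ends with a half cadence (weaker) and phrase 2 with a perfect authentic cadence (stronger): antecedent + consequent = a period.
The two phrases open with different material (m / n), so the period is contrasting.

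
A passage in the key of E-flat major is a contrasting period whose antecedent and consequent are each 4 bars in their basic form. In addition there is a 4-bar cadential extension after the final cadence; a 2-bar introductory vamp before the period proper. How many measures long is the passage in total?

Basic contrasting period: 4 + 4 = 8 bars.
8 (basic form) + 4 (cadential extension) + 2 (introduction) = 14.

14 measures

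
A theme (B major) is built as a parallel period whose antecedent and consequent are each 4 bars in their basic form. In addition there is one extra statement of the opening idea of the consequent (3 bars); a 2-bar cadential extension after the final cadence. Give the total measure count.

13 measures

Basic parallel period: 4 + 4 = 8 bars.
8 (basic form) + 3 (extra statement) + 2 (cadential extension) = 13.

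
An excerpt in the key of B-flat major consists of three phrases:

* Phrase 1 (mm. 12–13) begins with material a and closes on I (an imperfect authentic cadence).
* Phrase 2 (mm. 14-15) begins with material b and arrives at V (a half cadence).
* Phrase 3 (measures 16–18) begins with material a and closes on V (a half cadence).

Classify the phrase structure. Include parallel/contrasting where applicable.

The final phrase closes with a half cadence, which is not stronger than the preceding half cadence; the 3 phrases lack an overall antecedent–consequent design and so form a phrase group.

phrase group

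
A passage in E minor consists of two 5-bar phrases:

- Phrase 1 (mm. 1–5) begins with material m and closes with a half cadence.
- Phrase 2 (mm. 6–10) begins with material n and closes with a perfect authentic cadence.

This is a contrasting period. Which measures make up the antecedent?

measures 1–5

The phrase ending with the weaker cadence (half cadence) is the antecedent; the one ending more conclusively (perfect authentic cadence) is the consequent. The antecedent is measures 1–5.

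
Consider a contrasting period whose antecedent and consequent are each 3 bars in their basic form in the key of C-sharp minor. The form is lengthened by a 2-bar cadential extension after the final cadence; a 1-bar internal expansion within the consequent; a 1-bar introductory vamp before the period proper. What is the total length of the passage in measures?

10 measures

Basic contrasting period: 3 + 3 = 6 bars.
6 (basic form) + 2 (cadential extension) + 1 (internal expansion) + 1 (introduction) = 10.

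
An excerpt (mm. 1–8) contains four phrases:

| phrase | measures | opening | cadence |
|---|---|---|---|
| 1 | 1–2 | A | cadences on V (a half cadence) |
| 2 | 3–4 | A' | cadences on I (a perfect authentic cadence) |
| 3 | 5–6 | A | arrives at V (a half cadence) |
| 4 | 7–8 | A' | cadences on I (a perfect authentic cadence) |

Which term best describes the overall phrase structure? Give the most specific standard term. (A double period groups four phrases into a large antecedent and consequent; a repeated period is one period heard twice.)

repeated period

The cadence pattern HC–PAC–HC–PAC is weak–strong twice, and phrases 3–4 restate phrases 1–2: a period heard twice, not a double period (which would end weakly at phrase 2).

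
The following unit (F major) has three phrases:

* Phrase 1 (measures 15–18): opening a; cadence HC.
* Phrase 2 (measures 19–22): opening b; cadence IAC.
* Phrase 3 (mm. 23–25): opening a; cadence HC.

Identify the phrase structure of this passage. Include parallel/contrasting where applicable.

The final phrase closes with a half cadence, which is not stronger than the preceding imperfect authentic cadence; the 3 phrases lack an overall antecedent–consequent design and so form a phrase group.

phrase group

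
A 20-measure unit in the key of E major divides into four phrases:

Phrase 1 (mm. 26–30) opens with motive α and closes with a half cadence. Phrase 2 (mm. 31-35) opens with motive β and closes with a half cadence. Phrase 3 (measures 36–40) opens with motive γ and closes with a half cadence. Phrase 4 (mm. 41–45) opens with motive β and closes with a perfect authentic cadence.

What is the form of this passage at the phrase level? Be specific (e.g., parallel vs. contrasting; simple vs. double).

Four phrases in two halves: the first half (measures 26–35) ends with a half cadence, the second (mm. 36-45) with a perfect authentic cadence — a large antecedent–consequent pair, i.e. a double period.
Phrase 3 begins with different material from phrase 1, making it contrasting.

contrasting double period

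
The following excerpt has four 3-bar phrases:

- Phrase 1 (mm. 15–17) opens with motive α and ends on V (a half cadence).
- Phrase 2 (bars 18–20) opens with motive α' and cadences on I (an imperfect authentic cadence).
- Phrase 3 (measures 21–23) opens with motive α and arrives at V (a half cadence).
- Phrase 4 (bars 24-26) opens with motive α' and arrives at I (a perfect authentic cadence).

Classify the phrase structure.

Four phrases in two halves: the first half (measures 15–20) ends with an imperfect authentic cadence, the second (mm. 21–26) with a perfect authentic cadence — a large antecedent–consequent pair, i.e. a double period.
Phrase 3 begins with the same material as phrase 1, making it parallel.

parallel double period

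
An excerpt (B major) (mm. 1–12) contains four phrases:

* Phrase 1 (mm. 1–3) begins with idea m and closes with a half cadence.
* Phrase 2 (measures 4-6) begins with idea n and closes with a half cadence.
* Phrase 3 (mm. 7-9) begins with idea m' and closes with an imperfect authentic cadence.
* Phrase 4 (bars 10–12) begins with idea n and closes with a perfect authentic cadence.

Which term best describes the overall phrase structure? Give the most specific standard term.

parallel double period

Four phrases in two halves: the first half (mm. 1–6) ends with a half cadence, the second (mm. 7–12) with a perfect authentic cadence — a large antecedent–consequent pair, i.e. a double period.
Phrase 3 begins with the same material as phrase 1, making it parallel.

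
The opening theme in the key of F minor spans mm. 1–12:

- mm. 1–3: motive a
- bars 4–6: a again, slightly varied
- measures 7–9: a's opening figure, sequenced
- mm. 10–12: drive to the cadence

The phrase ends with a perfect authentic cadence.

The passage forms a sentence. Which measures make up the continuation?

After the presentation (mm. 1–6), the continuation covers the fragmentation through the cadence: mm. 7–12.

measures 7–12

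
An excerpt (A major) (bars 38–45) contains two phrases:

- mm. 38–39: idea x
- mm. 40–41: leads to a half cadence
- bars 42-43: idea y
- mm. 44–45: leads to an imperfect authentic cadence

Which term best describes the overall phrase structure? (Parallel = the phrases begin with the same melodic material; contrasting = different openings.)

Phrase 1 ends with a half cadence (weaker) and phrase 2 with an imperfect authentic cadence (stronger): antecedent + consequent = a period.
The two phrases open with different material (x / y), so the period is contrasting.

contrasting period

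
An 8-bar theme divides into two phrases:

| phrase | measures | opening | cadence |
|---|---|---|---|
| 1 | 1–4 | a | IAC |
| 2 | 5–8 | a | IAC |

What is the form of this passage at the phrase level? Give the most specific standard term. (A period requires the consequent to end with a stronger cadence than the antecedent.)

Both phrases have the same opening (a) and the same cadence (imperfect authentic cadence): the second is a restatement, not a consequent, so this is a repeated phrase rather than a period.

repeated phrase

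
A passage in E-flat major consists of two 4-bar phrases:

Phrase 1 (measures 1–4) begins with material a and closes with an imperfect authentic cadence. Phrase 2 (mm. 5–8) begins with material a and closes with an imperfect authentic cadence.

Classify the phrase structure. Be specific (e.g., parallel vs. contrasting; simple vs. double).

repeated phrase

Both phrases have the same opening (a) and the same cadence (imperfect authentic cadence): the second is a restatement, not a consequent, so this is a repeated phrase rather than a period.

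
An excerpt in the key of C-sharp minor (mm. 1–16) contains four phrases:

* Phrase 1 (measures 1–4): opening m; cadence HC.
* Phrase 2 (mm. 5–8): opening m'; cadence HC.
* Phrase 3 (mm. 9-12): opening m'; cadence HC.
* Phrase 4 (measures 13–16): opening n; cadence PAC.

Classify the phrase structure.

parallel double period

Four phrases in two halves: the first half (mm. 1-8) ends with a half cadence, the second (measures 9-16) with a perfect authentic cadence — a large antecedent–consequent pair, i.e. a double period.
Phrase 3 begins with the same material as phrase 1, making it parallel.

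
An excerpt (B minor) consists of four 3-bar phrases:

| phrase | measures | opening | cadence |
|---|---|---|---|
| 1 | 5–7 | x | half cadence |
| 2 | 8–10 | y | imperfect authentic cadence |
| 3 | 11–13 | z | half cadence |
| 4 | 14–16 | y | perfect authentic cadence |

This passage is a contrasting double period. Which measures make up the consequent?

In a double period the four phrases pair into a large antecedent (phrases 1–2, ending imperfect authentic cadence) and a large consequent (phrases 3–4, ending perfect authentic cadence). The consequent spans mm. 11-16.

measures 11–16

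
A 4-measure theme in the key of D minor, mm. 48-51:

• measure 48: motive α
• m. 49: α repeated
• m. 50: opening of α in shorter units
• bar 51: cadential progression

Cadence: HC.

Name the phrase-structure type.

sentence

Basic idea (measure 48) + its repetition (m. 49) form the presentation; fragmentation and cadence (bars 50–51) form the continuation — the 4-bar whole is a sentence.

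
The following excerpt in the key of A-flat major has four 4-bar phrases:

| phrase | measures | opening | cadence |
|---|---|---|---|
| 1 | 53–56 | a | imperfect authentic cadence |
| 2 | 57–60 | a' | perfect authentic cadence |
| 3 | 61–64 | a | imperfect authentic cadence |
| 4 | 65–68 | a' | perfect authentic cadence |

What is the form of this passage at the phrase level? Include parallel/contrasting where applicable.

repeated period

The cadence pattern IAC–PAC–IAC–PAC is weak–strong twice, and phrases 3–4 restate phrases 1–2: a period heard twice, not a double period (which would end weakly at phrase 2).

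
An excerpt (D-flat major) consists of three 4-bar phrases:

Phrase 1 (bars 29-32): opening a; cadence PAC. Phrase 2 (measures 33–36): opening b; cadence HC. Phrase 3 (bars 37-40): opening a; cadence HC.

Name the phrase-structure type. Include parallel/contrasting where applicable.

phrase group

The final phrase closes with a half cadence, which is not stronger than the preceding half cadence; the 3 phrases lack an overall antecedent–consequent design and so form a phrase group.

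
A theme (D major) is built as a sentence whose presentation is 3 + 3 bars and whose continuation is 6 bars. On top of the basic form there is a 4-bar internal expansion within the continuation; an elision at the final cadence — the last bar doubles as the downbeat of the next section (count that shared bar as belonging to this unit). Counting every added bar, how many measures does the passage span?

16 measures

Basic sentence: 3 + 3 + 6 = 12 bars.
12 (basic form) + 4 (internal expansion) = 16.
The elision shares a bar with the next section but does not change this unit's count.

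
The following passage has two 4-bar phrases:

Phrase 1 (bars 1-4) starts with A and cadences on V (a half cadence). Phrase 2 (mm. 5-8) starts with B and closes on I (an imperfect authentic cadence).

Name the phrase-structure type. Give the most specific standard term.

contrasting period

Phrase 1 ends with a half cadence (weaker) and phrase 2 with an imperfect authentic cadence (stronger): antecedent + consequent = a period.
The two phrases open with different material (A / B), so the period is contrasting.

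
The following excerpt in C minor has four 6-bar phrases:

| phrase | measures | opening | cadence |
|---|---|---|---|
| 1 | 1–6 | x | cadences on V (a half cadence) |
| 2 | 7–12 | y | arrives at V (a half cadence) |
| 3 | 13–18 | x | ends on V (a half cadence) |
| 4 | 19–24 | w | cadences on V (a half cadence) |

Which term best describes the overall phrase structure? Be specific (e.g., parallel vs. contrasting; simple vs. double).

phrase group

Phrase 4 ends with a half cadence, no stronger than phrase 2's half cadence, so the four phrases do not form a double period; nor do phrases 3–4 duplicate 1–2, so it is not a repeated period. With no phrase reaching a conclusive cadence, the passage is a phrase group.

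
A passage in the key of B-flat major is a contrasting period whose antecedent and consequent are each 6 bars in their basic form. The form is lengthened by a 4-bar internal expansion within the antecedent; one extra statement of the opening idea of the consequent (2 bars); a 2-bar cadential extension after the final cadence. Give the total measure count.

Basic contrasting period: 6 + 6 = 12 bars.
12 (basic form) + 4 (internal expansion) + 2 (extra statement) + 2 (cadential extension) = 20.

20 measures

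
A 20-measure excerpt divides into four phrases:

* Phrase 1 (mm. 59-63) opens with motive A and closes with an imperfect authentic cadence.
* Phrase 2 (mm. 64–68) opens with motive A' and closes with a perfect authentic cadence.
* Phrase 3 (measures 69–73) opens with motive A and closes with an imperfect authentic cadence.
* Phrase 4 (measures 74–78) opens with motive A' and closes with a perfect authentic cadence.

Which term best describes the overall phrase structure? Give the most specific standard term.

repeated period

The cadence pattern IAC–PAC–IAC–PAC is weak–strong twice, and phrases 3–4 restate phrases 1–2: a period heard twice, not a double period (which would end weakly at phrase 2).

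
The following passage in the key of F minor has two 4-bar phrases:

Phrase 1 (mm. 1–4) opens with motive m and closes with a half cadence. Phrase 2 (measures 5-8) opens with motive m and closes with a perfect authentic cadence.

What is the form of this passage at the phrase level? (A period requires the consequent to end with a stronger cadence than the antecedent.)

parallel period

Phrase 1 ends with a half cadence (weaker) and phrase 2 with a perfect authentic cadence (stronger): antecedent + consequent = a period.
The two phrases open with the same material (m / m), so the period is parallel.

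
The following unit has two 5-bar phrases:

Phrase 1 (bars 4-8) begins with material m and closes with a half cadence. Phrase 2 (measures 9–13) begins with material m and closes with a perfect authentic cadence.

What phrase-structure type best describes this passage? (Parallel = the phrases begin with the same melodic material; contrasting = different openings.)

parallel period

Phrase 1 ends with a half cadence (weaker) and phrase 2 with a perfect authentic cadence (stronger): antecedent + consequent = a period.
The two phrases open with the same material (m / m), so the period is parallel.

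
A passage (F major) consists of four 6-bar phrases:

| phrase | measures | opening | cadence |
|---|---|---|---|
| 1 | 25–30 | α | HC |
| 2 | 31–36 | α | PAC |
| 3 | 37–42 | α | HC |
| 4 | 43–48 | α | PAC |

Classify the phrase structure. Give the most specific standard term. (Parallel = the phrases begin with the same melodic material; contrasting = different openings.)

repeated period

The cadence pattern HC–PAC–HC–PAC is weak–strong twice, and phrases 3–4 restate phrases 1–2: a period heard twice, not a double period (which would end weakly at phrase 2).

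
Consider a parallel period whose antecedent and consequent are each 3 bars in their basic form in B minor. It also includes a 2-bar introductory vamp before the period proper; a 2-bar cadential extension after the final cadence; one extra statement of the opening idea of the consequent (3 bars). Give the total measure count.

13 measures

Basic parallel period: 3 + 3 = 6 bars.
6 (basic form) + 2 (introduction) + 2 (cadential extension) + 3 (extra statement) = 13.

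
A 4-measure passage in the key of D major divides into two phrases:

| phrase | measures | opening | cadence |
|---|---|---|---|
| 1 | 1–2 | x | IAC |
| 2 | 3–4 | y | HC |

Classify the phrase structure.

The second phrase closes with a half cadence, which is not stronger than the first phrase's imperfect authentic cadence; without a weak→strong cadential pair there is no antecedent–consequent relationship, so this is a phrase group rather than a period.

phrase group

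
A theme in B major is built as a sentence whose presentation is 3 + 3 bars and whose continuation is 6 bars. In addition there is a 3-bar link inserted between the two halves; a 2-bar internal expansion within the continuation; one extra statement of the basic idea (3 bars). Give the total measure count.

20 measures

Basic sentence: 3 + 3 + 6 = 12 bars.
12 (basic form) + 3 (link) + 2 (internal expansion) + 3 (extra statement) = 20.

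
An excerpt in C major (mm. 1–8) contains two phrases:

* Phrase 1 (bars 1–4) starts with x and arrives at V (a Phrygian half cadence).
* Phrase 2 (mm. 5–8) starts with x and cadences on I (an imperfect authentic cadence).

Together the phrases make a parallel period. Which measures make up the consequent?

measures 5–8

The phrase ending with the weaker cadence (Phrygian half cadence) is the antecedent; the one ending more conclusively (imperfect authentic cadence) is the consequent. The consequent is measures 5–8.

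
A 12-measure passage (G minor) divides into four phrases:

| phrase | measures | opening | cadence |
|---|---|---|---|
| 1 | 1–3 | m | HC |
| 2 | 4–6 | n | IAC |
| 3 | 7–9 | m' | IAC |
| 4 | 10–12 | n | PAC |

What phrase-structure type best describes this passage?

Four phrases in two halves: the first half (mm. 1-6) ends with an imperfect authentic cadence, the second (measures 7-12) with a perfect authentic cadence — a large antecedent–consequent pair, i.e. a double period.
Phrase 3 begins with the same material as phrase 1, making it parallel.

parallel double period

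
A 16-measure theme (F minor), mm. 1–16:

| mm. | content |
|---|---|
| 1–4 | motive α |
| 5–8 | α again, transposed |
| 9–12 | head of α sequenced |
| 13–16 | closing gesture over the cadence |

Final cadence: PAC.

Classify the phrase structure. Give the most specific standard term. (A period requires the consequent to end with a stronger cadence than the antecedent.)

sentence

Basic idea (mm. 1–4) + its repetition (measures 5–8) form the presentation; fragmentation and cadence (bars 9–16) form the continuation — the 16-bar whole is a sentence.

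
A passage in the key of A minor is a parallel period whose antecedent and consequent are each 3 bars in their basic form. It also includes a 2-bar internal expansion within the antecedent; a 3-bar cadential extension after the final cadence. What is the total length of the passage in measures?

Basic parallel period: 3 + 3 = 6 bars.
6 (basic form) + 2 (internal expansion) + 3 (cadential extension) = 11.

11 measures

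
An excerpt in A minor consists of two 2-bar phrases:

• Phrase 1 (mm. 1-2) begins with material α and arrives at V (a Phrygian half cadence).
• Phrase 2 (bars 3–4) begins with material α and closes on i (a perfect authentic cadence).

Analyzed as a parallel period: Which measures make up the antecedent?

The antecedent is the phrase ending with the weaker cadence (Phrygian half cadence, phrase 1) and the consequent the one ending more conclusively (perfect authentic cadence, phrase 2); the antecedent is bars 1–2.

measures 1–2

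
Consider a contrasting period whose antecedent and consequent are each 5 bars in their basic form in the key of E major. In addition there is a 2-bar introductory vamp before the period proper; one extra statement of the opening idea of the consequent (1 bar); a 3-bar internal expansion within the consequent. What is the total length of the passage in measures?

16 measures

Basic contrasting period: 5 + 5 = 10 bars.
10 (basic form) + 2 (introduction) + 1 (extra statement) + 3 (internal expansion) = 16.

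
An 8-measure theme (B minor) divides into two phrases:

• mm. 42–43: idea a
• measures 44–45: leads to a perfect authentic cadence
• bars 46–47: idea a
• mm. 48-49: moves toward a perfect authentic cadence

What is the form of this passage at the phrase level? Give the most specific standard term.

repeated phrase

Both phrases have the same opening (a) and the same cadence (perfect authentic cadence): the second is a restatement, not a consequent, so this is a repeated phrase rather than a period.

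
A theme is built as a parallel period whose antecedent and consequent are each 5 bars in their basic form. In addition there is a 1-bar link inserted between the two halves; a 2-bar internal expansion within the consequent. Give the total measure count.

13 measures

Basic parallel period: 5 + 5 = 10 bars.
10 (basic form) + 1 (link) + 2 (internal expansion) = 13.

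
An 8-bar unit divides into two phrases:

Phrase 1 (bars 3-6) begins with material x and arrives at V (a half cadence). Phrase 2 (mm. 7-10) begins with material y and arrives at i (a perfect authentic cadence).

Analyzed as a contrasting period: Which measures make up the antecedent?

measures 3–6

The antecedent is the phrase ending with the weaker cadence (half cadence, phrase 1) and the consequent the one ending more conclusively (perfect authentic cadence, phrase 2); the antecedent is mm. 3–6.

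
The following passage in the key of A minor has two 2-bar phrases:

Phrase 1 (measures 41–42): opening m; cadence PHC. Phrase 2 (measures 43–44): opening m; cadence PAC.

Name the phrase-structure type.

parallel period

Phrase 1 ends with a Phrygian half cadence (weaker) and phrase 2 with a perfect authentic cadence (stronger): antecedent + consequent = a period.
The two phrases open with the same material (m / m), so the period is parallel.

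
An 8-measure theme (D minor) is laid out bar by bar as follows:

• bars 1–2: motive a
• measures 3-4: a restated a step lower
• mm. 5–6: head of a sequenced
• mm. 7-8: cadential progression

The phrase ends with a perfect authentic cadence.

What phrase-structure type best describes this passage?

sentence

Basic idea (mm. 1-2) + its repetition (measures 3-4) form the presentation; fragmentation and cadence (mm. 5–8) form the continuation — the 8-bar whole is a sentence.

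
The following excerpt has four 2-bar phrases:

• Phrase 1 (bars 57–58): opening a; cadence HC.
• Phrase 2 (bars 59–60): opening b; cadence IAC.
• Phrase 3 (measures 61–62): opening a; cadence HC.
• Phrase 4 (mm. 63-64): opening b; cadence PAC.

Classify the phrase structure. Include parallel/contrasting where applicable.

parallel double period

Four phrases in two halves: the first half (bars 57–60) ends with an imperfect authentic cadence, the second (mm. 61–64) with a perfect authentic cadence — a large antecedent–consequent pair, i.e. a double period.
Phrase 3 begins with the same material as phrase 1, making it parallel.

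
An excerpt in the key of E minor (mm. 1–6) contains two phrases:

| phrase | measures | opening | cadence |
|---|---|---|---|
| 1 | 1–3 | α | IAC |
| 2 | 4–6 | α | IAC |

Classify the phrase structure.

Both phrases have the same opening (α) and the same cadence (imperfect authentic cadence): the second is a restatement, not a consequent, so this is a repeated phrase rather than a period.

repeated phrase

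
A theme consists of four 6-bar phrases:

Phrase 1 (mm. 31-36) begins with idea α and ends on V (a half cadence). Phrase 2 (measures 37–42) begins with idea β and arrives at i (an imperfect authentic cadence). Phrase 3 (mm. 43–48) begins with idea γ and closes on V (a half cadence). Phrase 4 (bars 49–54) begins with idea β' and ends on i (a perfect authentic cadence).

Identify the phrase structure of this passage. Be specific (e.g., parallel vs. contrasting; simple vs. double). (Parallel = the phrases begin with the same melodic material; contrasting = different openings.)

Four phrases in two halves: the first half (mm. 31–42) ends with an imperfect authentic cadence, the second (bars 43-54) with a perfect authentic cadence — a large antecedent–consequent pair, i.e. a double period.
Phrase 3 begins with different material from phrase 1, making it contrasting.

contrasting double period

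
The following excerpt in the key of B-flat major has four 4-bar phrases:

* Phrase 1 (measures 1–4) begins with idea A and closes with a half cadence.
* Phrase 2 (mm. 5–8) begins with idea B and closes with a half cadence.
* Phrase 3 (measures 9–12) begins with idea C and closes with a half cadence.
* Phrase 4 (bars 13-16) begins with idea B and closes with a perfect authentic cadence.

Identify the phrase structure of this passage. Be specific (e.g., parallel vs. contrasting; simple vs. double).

Four phrases in two halves: the first half (bars 1–8) ends with a half cadence, the second (mm. 9–16) with a perfect authentic cadence — a large antecedent–consequent pair, i.e. a double period.
Phrase 3 begins with different material from phrase 1, making it contrasting.

contrasting double period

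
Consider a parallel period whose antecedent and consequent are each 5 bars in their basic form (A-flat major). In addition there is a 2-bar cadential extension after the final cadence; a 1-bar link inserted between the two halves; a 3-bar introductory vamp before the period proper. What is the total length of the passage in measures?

Basic parallel period: 5 + 5 = 10 bars.
10 (basic form) + 2 (cadential extension) + 1 (link) + 3 (introduction) = 16.

16 measures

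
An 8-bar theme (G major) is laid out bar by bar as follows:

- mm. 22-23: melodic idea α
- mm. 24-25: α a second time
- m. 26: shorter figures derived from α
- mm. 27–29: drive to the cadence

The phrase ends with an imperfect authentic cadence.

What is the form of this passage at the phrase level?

sentence

Basic idea (mm. 22–23) + its repetition (mm. 24–25) form the presentation; fragmentation and cadence (mm. 26–29) form the continuation — the 8-bar whole is a sentence.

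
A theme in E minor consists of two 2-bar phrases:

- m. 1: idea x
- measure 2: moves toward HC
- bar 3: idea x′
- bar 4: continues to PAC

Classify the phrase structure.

parallel period

Phrase 1 ends with a half cadence (weaker) and phrase 2 with a perfect authentic cadence (stronger): antecedent + consequent = a period.
The two phrases open with the same material (x / x′), so the period is parallel.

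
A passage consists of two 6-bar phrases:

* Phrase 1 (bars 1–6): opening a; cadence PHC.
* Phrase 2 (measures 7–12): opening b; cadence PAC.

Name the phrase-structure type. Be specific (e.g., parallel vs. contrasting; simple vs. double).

contrasting period

Phrase 1 ends with a Phrygian half cadence (weaker) and phrase 2 with a perfect authentic cadence (stronger): antecedent + consequent = a period.
The two phrases open with different material (a / b), so the period is contrasting.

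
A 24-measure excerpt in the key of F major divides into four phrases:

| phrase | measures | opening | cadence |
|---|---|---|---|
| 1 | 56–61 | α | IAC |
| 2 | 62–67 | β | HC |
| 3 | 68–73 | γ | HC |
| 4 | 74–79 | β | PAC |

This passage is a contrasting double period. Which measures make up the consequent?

In a double period the four phrases pair into a large antecedent (phrases 1–2, ending half cadence) and a large consequent (phrases 3–4, ending perfect authentic cadence). The consequent spans measures 68–79.

measures 68–79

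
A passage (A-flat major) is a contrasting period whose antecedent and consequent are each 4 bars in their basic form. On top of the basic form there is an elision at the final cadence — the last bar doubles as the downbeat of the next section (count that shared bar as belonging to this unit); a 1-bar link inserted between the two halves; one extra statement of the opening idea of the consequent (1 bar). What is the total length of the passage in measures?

10 measures

Basic contrasting period: 4 + 4 = 8 bars.
8 (basic form) + 1 (link) + 1 (extra statement) = 10.
The elision shares a bar with the next section but does not change this unit's count.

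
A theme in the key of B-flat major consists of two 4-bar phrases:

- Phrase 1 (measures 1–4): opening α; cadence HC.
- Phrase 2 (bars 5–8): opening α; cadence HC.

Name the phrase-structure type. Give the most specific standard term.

Both phrases have the same opening (α) and the same cadence (half cadence): the second is a restatement, not a consequent, so this is a repeated phrase rather than a period.

repeated phrase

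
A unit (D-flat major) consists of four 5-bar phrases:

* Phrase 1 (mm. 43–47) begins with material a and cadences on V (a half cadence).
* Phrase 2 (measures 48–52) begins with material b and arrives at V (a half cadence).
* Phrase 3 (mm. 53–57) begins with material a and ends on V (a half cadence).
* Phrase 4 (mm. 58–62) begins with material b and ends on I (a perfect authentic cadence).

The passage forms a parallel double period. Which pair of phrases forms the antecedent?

phrases 1 and 2

In a double period the first pair of phrases (ending half cadence) is the large antecedent and the second pair (ending perfect authentic cadence) is the large consequent; the antecedent is phrases 1 and 2.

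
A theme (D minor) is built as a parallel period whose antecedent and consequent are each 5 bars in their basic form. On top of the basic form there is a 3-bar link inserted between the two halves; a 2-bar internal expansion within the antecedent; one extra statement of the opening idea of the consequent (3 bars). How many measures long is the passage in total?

Basic parallel period: 5 + 5 = 10 bars.
10 (basic form) + 3 (link) + 2 (internal expansion) + 3 (extra statement) = 18.

18 measures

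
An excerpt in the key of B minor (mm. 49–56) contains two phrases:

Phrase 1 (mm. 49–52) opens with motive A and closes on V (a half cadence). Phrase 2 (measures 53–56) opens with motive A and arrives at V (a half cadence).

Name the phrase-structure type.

repeated phrase

Both phrases have the same opening (A) and the same cadence (half cadence): the second is a restatement, not a consequent, so this is a repeated phrase rather than a period.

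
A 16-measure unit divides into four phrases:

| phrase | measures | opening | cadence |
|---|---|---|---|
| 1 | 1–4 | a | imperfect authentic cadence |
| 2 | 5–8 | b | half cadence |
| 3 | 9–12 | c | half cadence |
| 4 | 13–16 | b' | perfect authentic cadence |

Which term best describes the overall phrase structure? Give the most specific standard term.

Four phrases in two halves: the first half (mm. 1-8) ends with a half cadence, the second (mm. 9–16) with a perfect authentic cadence — a large antecedent–consequent pair, i.e. a double period.
Phrase 3 begins with different material from phrase 1, making it contrasting.

contrasting double period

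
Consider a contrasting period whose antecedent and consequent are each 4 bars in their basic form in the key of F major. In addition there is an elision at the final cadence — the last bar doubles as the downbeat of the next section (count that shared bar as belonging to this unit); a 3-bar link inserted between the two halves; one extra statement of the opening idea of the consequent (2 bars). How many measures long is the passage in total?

Basic contrasting period: 4 + 4 = 8 bars.
8 (basic form) + 3 (link) + 2 (extra statement) = 13.
The elision shares a bar with the next section but does not change this unit's count.

13 measures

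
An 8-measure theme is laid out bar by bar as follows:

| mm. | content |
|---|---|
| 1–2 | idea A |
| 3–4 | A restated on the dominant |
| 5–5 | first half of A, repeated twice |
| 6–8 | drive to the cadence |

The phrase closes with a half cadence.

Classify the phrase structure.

Basic idea (mm. 1–2) + its repetition (mm. 3–4) form the presentation; fragmentation and cadence (measures 5–8) form the continuation — the 8-bar whole is a sentence.

sentence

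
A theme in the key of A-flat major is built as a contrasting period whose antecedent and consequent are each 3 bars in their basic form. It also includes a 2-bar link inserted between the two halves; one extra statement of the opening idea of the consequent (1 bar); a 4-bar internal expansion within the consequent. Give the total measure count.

Basic contrasting period: 3 + 3 = 6 bars.
6 (basic form) + 2 (link) + 1 (extra statement) + 4 (internal expansion) = 13.

13 measures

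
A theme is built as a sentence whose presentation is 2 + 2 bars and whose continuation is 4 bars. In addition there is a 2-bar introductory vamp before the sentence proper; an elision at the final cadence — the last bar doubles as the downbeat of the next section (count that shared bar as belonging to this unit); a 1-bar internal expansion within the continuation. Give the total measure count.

11 measures

Basic sentence: 2 + 2 + 4 = 8 bars.
8 (basic form) + 2 (introduction) + 1 (internal expansion) = 11.
The elision shares a bar with the next section but does not change this unit's count.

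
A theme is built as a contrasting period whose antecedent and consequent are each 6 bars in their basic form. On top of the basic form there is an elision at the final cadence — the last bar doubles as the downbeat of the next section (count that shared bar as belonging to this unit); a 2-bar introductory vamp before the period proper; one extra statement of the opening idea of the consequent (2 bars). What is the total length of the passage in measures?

16 measures

Basic contrasting period: 6 + 6 = 12 bars.
12 (basic form) + 2 (introduction) + 2 (extra statement) = 16.
The elision shares a bar with the next section but does not change this unit's count.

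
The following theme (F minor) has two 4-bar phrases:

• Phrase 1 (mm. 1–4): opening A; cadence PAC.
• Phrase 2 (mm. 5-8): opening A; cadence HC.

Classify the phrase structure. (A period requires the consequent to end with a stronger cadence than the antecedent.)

The second phrase closes with a half cadence, which is not stronger than the first phrase's perfect authentic cadence; without a weak→strong cadential pair there is no antecedent–consequent relationship, so this is a phrase group rather than a period.

phrase group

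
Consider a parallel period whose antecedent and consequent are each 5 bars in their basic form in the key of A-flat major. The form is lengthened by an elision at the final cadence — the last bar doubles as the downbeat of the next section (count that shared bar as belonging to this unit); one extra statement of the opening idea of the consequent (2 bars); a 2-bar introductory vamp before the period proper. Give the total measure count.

Basic parallel period: 5 + 5 = 10 bars.
10 (basic form) + 2 (extra statement) + 2 (introduction) = 14.
The elision shares a bar with the next section but does not change this unit's count.

14 measures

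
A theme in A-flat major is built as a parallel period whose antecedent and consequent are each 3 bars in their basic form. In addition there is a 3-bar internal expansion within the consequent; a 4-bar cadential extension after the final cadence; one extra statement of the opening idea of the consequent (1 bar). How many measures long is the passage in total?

14 measures

Basic parallel period: 3 + 3 = 6 bars.
6 (basic form) + 3 (internal expansion) + 4 (cadential extension) + 1 (extra statement) = 14.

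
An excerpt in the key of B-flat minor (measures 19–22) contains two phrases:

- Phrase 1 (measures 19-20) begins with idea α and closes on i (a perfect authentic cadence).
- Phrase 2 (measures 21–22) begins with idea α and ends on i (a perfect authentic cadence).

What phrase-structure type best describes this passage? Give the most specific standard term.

Both phrases have the same opening (α) and the same cadence (perfect authentic cadence): the second is a restatement, not a consequent, so this is a repeated phrase rather than a period.

repeated phrase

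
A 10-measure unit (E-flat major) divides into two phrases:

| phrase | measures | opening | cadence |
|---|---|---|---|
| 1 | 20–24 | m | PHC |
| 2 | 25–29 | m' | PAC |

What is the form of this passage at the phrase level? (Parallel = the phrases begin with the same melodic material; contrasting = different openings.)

Phrase 1 ends with a Phrygian half cadence (weaker) and phrase 2 with a perfect authentic cadence (stronger): antecedent + consequent = a period.
The two phrases open with the same material (m / m'), so the period is parallel.

parallel period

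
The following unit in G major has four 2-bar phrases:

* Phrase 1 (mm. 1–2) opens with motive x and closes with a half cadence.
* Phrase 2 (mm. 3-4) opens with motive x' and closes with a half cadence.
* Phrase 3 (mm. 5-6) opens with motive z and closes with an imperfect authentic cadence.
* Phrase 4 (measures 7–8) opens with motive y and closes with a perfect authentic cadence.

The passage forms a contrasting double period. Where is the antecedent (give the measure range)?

In a double period the four phrases pair into a large antecedent (phrases 1–2, ending half cadence) and a large consequent (phrases 3–4, ending perfect authentic cadence). The antecedent spans measures 1–4.

measures 1–4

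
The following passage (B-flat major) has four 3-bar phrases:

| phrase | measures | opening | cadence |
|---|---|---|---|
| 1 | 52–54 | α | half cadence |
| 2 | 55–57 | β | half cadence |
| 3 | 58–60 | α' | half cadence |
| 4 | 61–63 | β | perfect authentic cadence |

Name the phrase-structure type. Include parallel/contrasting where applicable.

Four phrases in two halves: the first half (measures 52–57) ends with a half cadence, the second (mm. 58-63) with a perfect authentic cadence — a large antecedent–consequent pair, i.e. a double period.
Phrase 3 begins with the same material as phrase 1, making it parallel.

parallel double period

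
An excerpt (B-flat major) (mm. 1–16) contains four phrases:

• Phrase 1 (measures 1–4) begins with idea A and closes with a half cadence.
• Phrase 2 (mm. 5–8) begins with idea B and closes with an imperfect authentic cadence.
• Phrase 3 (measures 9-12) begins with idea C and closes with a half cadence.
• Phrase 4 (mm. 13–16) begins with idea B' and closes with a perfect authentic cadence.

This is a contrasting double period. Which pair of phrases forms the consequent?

In a double period the first pair of phrases (ending imperfect authentic cadence) is the large antecedent and the second pair (ending perfect authentic cadence) is the large consequent; the consequent is phrases 3 and 4.

phrases 3 and 4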